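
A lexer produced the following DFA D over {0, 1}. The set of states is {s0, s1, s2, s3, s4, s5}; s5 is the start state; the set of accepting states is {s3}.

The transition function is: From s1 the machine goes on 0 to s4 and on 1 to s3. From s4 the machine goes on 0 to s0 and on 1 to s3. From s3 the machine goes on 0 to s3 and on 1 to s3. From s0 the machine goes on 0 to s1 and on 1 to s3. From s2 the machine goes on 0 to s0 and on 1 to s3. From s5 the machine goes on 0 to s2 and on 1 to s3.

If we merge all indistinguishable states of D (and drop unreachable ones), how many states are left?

Every state is reachable, so we keep all 6.
Start with accepting vs non-accepting: {s3} | {s0,s1,s2,s4,s5}.
The partition is now stable with 2 blocks: {s3} | {s0,s1,s2,s4,s5}.

2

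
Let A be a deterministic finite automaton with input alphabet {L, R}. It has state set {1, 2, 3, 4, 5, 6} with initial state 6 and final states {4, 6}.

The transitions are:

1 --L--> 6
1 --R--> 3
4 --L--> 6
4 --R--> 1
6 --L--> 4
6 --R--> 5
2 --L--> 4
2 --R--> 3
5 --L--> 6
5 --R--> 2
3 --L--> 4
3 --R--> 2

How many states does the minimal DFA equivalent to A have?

Every state is reachable, so we keep all 6.
Start with accepting vs non-accepting: {4,6} | {1,2,3,5}.
No further refinement is possible. Final partition (2 blocks): {4,6} | {1,2,3,5}.

2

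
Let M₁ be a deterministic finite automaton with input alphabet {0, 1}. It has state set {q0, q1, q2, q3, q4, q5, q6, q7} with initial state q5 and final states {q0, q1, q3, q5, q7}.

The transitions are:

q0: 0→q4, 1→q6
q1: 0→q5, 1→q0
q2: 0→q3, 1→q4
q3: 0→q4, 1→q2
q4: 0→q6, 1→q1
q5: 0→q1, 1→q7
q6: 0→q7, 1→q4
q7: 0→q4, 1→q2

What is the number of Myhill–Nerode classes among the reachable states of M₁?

4

Initial partition by acceptance: {q0,q1,q3,q5,q7} | {q2,q4,q6}.
Split {q0,q1,q3,q5,q7} by δ(·,0) → {q0,q3,q7} and {q1,q5}.
On input 0, block {q2,q4,q6} splits into {q2,q6} and {q4}.
No further refinement is possible. Final partition (4 blocks): {q0,q3,q7} | {q2,q6} | {q1,q5} | {q4}.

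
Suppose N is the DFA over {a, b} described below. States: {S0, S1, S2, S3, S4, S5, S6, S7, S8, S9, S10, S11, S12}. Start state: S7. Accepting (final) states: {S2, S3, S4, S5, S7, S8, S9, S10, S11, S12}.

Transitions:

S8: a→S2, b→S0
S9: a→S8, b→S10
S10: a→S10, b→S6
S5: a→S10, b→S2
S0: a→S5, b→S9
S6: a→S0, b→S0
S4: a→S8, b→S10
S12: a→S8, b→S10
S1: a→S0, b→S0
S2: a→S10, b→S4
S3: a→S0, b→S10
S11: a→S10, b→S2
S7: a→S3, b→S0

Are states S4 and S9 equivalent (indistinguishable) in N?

First remove the unreachable states {S1,S11,S12}; 10 states remain.
Initial partition by acceptance: {S2,S3,S4,S5,S7,S8,S9,S10} | {S0,S6}.
On input a, block {S2,S3,S4,S5,S7,S8,S9,S10} splits into {S2,S4,S5,S7,S8,S9,S10} and {S3}.
Refine {S2,S4,S5,S7,S8,S9,S10} on symbol a: members go to different blocks, giving {S2,S4,S5,S8,S9,S10} and {S7}.
Refine {S2,S4,S5,S8,S9,S10} on symbol b: members go to different blocks, giving {S2,S4,S5,S9} and {S8,S10}.
On input b, block {S2,S4,S5,S9} splits into {S2,S5} and {S4,S9}.
Split {S2,S5} by δ(·,b) → {S2} and {S5}.
Refine {S0,S6} on symbol a: members go to different blocks, giving {S0} and {S6}.
Refine {S8,S10} on symbol a: members go to different blocks, giving {S8} and {S10}.
No further refinement is possible. Final partition (9 blocks): {S2} | {S0} | {S3} | {S7} | {S8} | {S4,S9} | {S5} | {S6} | {S10}.
S4 and S9 lie in the same block of the stable partition, so they are equivalent — no string distinguishes them.

Yes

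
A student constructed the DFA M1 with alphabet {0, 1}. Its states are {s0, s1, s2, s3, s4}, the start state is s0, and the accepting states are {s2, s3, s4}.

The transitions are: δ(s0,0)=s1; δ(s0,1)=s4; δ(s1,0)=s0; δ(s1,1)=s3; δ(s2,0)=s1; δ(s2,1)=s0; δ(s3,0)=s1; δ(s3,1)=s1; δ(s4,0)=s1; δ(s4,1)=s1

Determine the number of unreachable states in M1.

No path from s0 leads to s2; the other 4 states are all reachable.

1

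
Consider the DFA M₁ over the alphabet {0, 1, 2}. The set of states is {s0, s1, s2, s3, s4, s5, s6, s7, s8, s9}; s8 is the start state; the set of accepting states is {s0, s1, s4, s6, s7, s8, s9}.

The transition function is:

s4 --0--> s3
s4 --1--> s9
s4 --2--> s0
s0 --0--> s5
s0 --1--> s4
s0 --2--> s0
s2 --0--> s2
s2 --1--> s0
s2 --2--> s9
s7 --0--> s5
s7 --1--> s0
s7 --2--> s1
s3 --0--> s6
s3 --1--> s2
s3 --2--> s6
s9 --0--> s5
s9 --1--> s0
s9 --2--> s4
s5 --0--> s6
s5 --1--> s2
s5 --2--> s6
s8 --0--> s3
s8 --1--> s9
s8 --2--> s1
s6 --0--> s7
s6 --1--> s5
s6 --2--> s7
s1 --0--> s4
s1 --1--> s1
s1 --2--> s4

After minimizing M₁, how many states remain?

6

All states are reachable from the start state.
P0 = {s0,s1,s4,s6,s7,s8,s9} | {s2,s3,s5}.
On input 0, block {s0,s1,s4,s6,s7,s8,s9} splits into {s0,s4,s7,s8,s9} and {s1,s6}.
Refine {s0,s4,s7,s8,s9} on symbol 2: members go to different blocks, giving {s0,s4,s9} and {s7,s8}.
Refine {s2,s3,s5} on symbol 0: members go to different blocks, giving {s3,s5} and {s2}.
Split {s1,s6} by δ(·,0) → {s1} and {s6}.
The partition is now stable with 6 blocks: {s0,s4,s9} | {s3,s5} | {s1} | {s7,s8} | {s2} | {s6}.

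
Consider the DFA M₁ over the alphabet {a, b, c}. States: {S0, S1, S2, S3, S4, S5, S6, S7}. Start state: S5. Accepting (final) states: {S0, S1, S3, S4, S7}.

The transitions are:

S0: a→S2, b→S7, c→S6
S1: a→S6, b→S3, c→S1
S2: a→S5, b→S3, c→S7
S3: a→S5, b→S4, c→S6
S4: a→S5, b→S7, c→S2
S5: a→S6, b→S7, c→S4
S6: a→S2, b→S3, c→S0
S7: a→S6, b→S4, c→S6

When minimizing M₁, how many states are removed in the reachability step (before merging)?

1

BFS from S5 reaches {S0, S2, S3, S4, S5, S6, S7}; the 1 state(s) S1 are never visited.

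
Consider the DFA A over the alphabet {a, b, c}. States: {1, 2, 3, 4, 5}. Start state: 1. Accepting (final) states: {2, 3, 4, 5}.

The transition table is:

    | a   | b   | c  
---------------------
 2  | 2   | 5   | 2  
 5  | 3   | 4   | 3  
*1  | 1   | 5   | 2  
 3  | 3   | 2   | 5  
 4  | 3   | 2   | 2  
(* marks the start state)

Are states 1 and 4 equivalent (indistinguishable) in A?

Every state is reachable, so we keep all 5.
Start with accepting vs non-accepting: {2,3,4,5} | {1}.
Stable partition: {2,3,4,5} | {1} — 2 equivalence classes.
1 and 4 end up in different blocks, so they are distinguishable. For instance, the string 'ε' is accepted from only 4.

No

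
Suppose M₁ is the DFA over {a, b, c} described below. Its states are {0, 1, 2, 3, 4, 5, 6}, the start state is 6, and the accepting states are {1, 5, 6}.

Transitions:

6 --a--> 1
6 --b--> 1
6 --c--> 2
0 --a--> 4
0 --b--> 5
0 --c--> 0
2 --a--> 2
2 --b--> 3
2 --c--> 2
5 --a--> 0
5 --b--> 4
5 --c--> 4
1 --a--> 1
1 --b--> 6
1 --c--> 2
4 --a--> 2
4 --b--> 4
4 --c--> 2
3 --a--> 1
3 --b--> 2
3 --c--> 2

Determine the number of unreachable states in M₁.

No path from 6 leads to 0, 4, 5; the other 4 states are all reachable.

3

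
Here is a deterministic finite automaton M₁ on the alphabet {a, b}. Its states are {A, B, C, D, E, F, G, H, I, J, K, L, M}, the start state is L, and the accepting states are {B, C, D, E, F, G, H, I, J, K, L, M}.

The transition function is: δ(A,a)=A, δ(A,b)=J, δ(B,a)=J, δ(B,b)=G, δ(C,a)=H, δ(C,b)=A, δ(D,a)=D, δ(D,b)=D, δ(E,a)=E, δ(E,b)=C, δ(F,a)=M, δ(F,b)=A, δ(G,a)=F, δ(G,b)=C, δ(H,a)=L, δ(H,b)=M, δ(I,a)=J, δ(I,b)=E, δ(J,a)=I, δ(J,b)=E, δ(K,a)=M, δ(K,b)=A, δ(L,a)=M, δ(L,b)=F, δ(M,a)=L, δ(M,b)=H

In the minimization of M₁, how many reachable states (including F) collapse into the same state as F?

2

First remove the unreachable states {B,D,G,K}; 9 states remain.
P0 = {C,E,F,H,I,J,L,M} | {A}.
Refine {C,E,F,H,I,J,L,M} on symbol b: members go to different blocks, giving {E,H,I,J,L,M} and {C,F}.
Refine {E,H,I,J,L,M} on symbol b: members go to different blocks, giving {H,I,J,M} and {E,L}.
On input a, block {H,I,J,M} splits into {H,M} and {I,J}.
On input a, block {E,L} splits into {E} and {L}.
Stable partition: {H,M} | {A} | {C,F} | {E} | {I,J} | {L} — 6 equivalence classes.
The equivalence class containing F is {C,F}, of size 2.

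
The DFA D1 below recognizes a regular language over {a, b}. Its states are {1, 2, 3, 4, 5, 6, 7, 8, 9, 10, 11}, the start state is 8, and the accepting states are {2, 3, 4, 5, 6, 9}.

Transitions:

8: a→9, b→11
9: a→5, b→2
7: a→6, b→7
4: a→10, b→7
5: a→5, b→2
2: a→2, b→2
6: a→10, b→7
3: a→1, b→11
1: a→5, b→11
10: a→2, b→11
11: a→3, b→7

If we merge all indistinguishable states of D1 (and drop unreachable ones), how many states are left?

First remove the unreachable states {4}; 10 states remain.
P0 = {2,3,5,6,9} | {1,7,8,10,11}.
Refine {2,3,5,6,9} on symbol a: members go to different blocks, giving {2,5,9} and {3,6}.
On input a, block {1,7,8,10,11} splits into {1,8,10} and {7,11}.
Stable partition: {2,5,9} | {1,8,10} | {3,6} | {7,11} — 4 equivalence classes.

4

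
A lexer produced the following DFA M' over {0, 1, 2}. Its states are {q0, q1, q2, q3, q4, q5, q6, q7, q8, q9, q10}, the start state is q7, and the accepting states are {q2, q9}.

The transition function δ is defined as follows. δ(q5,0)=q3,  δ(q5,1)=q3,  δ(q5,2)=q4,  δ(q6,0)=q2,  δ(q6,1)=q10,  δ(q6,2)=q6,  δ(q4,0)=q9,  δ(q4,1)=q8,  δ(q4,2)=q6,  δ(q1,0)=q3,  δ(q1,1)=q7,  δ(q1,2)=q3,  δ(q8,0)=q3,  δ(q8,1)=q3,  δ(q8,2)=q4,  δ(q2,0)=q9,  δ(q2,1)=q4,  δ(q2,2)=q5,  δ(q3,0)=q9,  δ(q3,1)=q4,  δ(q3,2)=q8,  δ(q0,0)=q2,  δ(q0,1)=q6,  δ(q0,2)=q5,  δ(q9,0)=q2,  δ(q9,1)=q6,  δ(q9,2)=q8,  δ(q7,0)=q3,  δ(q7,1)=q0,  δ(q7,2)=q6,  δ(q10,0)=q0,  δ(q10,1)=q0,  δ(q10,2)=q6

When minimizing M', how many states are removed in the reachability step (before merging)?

BFS from q7 reaches {q0, q2, q3, q4, q5, q6, q7, q8, q9, q10}; the 1 state(s) q1 are never visited.

1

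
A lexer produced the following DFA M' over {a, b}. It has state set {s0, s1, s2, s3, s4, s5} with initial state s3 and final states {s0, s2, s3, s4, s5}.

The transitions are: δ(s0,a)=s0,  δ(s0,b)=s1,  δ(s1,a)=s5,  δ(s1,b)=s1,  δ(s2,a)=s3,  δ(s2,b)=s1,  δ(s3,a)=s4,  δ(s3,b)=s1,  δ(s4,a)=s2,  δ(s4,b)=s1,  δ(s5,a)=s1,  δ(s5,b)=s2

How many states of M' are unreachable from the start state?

No path from s3 leads to s0; the other 5 states are all reachable.

1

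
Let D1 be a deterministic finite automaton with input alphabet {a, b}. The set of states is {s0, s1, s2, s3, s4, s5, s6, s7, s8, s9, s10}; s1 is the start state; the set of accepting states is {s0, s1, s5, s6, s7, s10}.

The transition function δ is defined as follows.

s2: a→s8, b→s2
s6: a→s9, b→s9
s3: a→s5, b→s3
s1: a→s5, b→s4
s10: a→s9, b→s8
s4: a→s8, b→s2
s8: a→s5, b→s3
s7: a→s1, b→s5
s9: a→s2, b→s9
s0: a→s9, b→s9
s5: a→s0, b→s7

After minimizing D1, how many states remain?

7

States {s6,s10} cannot be reached from the start state, so discard them.
Initial partition by acceptance: {s0,s1,s5,s7} | {s2,s3,s4,s8,s9}.
Refine {s0,s1,s5,s7} on symbol a: members go to different blocks, giving {s1,s5,s7} and {s0}.
Refine {s1,s5,s7} on symbol a: members go to different blocks, giving {s1,s7} and {s5}.
On input a, block {s1,s7} splits into {s1} and {s7}.
Split {s2,s3,s4,s8,s9} by δ(·,a) → {s2,s4,s9} and {s3,s8}.
On input a, block {s2,s4,s9} splits into {s2,s4} and {s9}.
Stable partition: {s1} | {s2,s4} | {s0} | {s5} | {s7} | {s3,s8} | {s9} — 7 equivalence classes.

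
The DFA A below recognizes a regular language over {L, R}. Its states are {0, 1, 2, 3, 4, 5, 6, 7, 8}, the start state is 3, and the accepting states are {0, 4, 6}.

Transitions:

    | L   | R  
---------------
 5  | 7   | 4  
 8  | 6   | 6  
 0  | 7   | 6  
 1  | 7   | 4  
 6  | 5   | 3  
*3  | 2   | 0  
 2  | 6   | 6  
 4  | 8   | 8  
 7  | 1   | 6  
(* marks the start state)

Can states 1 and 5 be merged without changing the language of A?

All states are reachable from the start state.
Initial partition by acceptance: {0,4,6} | {1,2,3,5,7,8}.
Split {0,4,6} by δ(·,R) → {4,6} and {0}.
Split {1,2,3,5,7,8} by δ(·,L) → {1,3,5,7} and {2,8}.
On input L, block {4,6} splits into {4} and {6}.
Split {1,3,5,7} by δ(·,L) → {1,5,7} and {3}.
Split {1,5,7} by δ(·,R) → {1,5} and {7}.
No further refinement is possible. Final partition (7 blocks): {4} | {1,5} | {0} | {2,8} | {6} | {3} | {7}.
1 and 5 lie in the same block of the stable partition, so they are equivalent — no string distinguishes them.

Yes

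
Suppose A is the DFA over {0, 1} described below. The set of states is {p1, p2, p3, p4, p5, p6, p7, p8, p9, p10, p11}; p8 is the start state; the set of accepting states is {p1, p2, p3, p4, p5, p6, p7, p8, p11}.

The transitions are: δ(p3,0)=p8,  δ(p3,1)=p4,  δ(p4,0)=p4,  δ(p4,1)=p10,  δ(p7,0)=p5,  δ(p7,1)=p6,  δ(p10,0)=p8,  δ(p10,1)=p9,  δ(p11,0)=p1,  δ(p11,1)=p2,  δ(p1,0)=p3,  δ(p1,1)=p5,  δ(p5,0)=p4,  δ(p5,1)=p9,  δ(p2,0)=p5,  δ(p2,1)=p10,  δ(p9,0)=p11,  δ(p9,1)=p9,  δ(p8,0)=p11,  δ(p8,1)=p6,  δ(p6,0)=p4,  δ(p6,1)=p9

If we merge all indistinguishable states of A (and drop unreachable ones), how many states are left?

3

First remove the unreachable states {p7}; 10 states remain.
Initial partition by acceptance: {p1,p2,p3,p4,p5,p6,p8,p11} | {p9,p10}.
On input 1, block {p1,p2,p3,p4,p5,p6,p8,p11} splits into {p1,p3,p8,p11} and {p2,p4,p5,p6}.
No further refinement is possible. Final partition (3 blocks): {p1,p3,p8,p11} | {p9,p10} | {p2,p4,p5,p6}.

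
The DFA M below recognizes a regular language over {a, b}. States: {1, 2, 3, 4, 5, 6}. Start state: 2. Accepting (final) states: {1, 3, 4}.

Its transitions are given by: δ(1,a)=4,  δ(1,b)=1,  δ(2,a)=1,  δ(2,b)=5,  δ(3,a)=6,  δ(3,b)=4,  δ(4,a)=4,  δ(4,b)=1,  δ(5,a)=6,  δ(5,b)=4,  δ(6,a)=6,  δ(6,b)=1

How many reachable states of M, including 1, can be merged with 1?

Reachable states from the start: {1,2,4,5,6}. Unreachable: {3} — drop them.
Initial partition by acceptance: {1,4} | {2,5,6}.
On input a, block {2,5,6} splits into {5,6} and {2}.
The partition is now stable with 3 blocks: {1,4} | {5,6} | {2}.
State 1 belongs to the block {1,4}, which has 2 states.

2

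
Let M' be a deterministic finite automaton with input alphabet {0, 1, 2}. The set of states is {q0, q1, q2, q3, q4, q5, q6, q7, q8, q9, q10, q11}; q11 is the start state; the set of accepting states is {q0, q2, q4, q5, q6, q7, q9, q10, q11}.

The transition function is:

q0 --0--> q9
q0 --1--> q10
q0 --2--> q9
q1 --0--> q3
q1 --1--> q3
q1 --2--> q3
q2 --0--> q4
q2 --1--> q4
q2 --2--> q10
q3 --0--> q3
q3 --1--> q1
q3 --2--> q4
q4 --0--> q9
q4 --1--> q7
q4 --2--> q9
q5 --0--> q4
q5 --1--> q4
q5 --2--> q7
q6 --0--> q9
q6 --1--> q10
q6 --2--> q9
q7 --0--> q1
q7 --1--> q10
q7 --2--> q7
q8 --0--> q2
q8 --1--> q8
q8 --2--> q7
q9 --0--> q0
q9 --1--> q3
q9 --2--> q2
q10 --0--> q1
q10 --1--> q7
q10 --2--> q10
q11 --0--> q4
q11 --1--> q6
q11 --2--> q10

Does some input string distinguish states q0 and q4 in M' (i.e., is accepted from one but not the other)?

Reachable states from the start: {q0,q1,q2,q3,q4,q6,q7,q9,q10,q11}. Unreachable: {q5,q8} — drop them.
Initial partition by acceptance: {q0,q2,q4,q6,q7,q9,q10,q11} | {q1,q3}.
Refine {q0,q2,q4,q6,q7,q9,q10,q11} on symbol 0: members go to different blocks, giving {q0,q2,q4,q6,q9,q11} and {q7,q10}.
Refine {q0,q2,q4,q6,q9,q11} on symbol 1: members go to different blocks, giving {q0,q4,q6} and {q2,q11} and {q9}.
Refine {q1,q3} on symbol 2: members go to different blocks, giving {q1} and {q3}.
No further refinement is possible. Final partition (6 blocks): {q0,q4,q6} | {q1} | {q7,q10} | {q2,q11} | {q9} | {q3}.
q0 and q4 lie in the same block of the stable partition, so they are equivalent — no string distinguishes them.

No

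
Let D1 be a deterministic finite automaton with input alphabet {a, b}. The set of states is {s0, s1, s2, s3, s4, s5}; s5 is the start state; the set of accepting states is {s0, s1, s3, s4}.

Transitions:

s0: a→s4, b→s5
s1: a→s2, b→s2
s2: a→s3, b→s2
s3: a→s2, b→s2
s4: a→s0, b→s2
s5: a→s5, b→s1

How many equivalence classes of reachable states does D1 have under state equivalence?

3

States {s0,s4} cannot be reached from the start state, so discard them.
P0 = {s1,s3} | {s2,s5}.
Refine {s2,s5} on symbol a: members go to different blocks, giving {s2} and {s5}.
Stable partition: {s1,s3} | {s2} | {s5} — 3 equivalence classes.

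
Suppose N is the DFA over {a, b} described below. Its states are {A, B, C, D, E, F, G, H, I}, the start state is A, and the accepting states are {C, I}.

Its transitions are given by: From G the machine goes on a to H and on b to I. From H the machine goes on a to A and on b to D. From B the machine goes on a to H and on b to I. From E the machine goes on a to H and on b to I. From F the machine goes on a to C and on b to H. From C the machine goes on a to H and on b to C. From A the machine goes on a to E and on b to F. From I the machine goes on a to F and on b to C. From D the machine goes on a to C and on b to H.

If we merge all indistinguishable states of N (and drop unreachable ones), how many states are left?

First remove the unreachable states {B,G}; 7 states remain.
Initial partition by acceptance: {C,I} | {A,D,E,F,H}.
On input a, block {A,D,E,F,H} splits into {A,E,H} and {D,F}.
On input a, block {C,I} splits into {C} and {I}.
On input b, block {A,E,H} splits into {A,H} and {E}.
Split {A,H} by δ(·,a) → {A} and {H}.
No further refinement is possible. Final partition (6 blocks): {C} | {A} | {D,F} | {I} | {E} | {H}.

6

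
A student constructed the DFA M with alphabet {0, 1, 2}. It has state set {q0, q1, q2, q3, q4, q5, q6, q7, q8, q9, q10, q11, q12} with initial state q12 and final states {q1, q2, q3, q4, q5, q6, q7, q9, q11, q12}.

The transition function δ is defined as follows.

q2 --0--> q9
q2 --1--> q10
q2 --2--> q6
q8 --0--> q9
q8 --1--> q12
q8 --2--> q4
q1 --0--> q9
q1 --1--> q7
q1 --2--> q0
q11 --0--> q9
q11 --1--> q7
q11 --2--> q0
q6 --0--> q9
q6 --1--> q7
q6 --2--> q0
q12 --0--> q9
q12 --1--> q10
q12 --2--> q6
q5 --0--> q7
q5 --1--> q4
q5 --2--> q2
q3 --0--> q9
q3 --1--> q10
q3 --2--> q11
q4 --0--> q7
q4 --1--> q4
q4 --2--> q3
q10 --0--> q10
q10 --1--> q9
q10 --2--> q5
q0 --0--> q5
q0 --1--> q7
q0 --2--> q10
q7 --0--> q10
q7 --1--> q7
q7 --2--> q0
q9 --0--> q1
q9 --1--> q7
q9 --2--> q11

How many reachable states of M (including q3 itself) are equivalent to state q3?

3

Reachable states from the start: {q0,q1,q2,q3,q4,q5,q6,q7,q9,q10,q11,q12}. Unreachable: {q8} — drop them.
Start with accepting vs non-accepting: {q1,q2,q3,q4,q5,q6,q7,q9,q11,q12} | {q0,q10}.
On input 0, block {q1,q2,q3,q4,q5,q6,q7,q9,q11,q12} splits into {q1,q2,q3,q4,q5,q6,q9,q11,q12} and {q7}.
Split {q1,q2,q3,q4,q5,q6,q9,q11,q12} by δ(·,0) → {q1,q2,q3,q6,q9,q11,q12} and {q4,q5}.
Split {q1,q2,q3,q6,q9,q11,q12} by δ(·,1) → {q1,q6,q9,q11} and {q2,q3,q12}.
Refine {q1,q6,q9,q11} on symbol 2: members go to different blocks, giving {q1,q6,q11} and {q9}.
Refine {q0,q10} on symbol 0: members go to different blocks, giving {q0} and {q10}.
Stable partition: {q1,q6,q11} | {q0} | {q7} | {q4,q5} | {q2,q3,q12} | {q9} | {q10} — 7 equivalence classes.
State q3 belongs to the block {q2,q3,q12}, which has 3 states.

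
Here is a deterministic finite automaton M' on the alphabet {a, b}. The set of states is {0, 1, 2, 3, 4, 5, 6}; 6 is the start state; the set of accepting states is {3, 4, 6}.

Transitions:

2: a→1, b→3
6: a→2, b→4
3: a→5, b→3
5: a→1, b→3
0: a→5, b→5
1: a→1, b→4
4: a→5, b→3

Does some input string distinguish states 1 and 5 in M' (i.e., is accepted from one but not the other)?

No

Reachable states from the start: {1,2,3,4,5,6}. Unreachable: {0} — drop them.
Start with accepting vs non-accepting: {3,4,6} | {1,2,5}.
No further refinement is possible. Final partition (2 blocks): {3,4,6} | {1,2,5}.
1 and 5 lie in the same block of the stable partition, so they are equivalent — no string distinguishes them.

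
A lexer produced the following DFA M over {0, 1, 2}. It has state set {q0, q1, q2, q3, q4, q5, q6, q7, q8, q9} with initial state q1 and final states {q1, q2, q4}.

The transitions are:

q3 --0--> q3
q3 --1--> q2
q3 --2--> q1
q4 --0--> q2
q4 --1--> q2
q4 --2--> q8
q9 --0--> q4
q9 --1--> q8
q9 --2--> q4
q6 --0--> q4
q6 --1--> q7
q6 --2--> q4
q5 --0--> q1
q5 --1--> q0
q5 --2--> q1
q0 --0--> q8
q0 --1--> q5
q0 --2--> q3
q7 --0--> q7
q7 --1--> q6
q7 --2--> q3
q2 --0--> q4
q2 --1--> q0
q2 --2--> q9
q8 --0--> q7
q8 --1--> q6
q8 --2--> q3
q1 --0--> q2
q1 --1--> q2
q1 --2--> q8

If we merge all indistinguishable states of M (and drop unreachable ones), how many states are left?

Every state is reachable, so we keep all 10.
P0 = {q1,q2,q4} | {q0,q3,q5,q6,q7,q8,q9}.
Refine {q1,q2,q4} on symbol 1: members go to different blocks, giving {q1,q4} and {q2}.
On input 0, block {q0,q3,q5,q6,q7,q8,q9} splits into {q0,q3,q7,q8} and {q5,q6,q9}.
Refine {q0,q3,q7,q8} on symbol 1: members go to different blocks, giving {q0,q7,q8} and {q3}.
The partition is now stable with 5 blocks: {q1,q4} | {q0,q7,q8} | {q2} | {q5,q6,q9} | {q3}.

5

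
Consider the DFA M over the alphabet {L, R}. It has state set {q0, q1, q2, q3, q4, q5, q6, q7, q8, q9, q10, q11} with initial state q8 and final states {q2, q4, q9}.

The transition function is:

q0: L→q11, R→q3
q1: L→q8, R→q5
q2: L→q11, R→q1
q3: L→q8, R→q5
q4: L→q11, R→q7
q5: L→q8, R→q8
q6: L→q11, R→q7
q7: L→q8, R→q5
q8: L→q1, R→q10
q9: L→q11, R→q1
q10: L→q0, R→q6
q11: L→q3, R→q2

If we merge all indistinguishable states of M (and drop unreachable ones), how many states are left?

First remove the unreachable states {q4,q9}; 10 states remain.
P0 = {q2} | {q0,q1,q3,q5,q6,q7,q8,q10,q11}.
Split {q0,q1,q3,q5,q6,q7,q8,q10,q11} by δ(·,R) → {q0,q1,q3,q5,q6,q7,q8,q10} and {q11}.
Refine {q0,q1,q3,q5,q6,q7,q8,q10} on symbol L: members go to different blocks, giving {q1,q3,q5,q7,q8,q10} and {q0,q6}.
On input L, block {q1,q3,q5,q7,q8,q10} splits into {q1,q3,q5,q7,q8} and {q10}.
Split {q1,q3,q5,q7,q8} by δ(·,R) → {q1,q3,q5,q7} and {q8}.
On input R, block {q1,q3,q5,q7} splits into {q1,q3,q7} and {q5}.
The partition is now stable with 7 blocks: {q2} | {q1,q3,q7} | {q11} | {q0,q6} | {q10} | {q8} | {q5}.

7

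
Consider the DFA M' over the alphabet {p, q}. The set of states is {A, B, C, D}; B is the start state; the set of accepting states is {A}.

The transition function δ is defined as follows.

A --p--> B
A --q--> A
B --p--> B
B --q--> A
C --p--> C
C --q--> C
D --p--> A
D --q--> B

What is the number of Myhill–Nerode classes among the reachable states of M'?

Reachable states from the start: {A,B}. Unreachable: {C,D} — drop them.
Start with accepting vs non-accepting: {A} | {B}.
Stable partition: {A} | {B} — 2 equivalence classes.

2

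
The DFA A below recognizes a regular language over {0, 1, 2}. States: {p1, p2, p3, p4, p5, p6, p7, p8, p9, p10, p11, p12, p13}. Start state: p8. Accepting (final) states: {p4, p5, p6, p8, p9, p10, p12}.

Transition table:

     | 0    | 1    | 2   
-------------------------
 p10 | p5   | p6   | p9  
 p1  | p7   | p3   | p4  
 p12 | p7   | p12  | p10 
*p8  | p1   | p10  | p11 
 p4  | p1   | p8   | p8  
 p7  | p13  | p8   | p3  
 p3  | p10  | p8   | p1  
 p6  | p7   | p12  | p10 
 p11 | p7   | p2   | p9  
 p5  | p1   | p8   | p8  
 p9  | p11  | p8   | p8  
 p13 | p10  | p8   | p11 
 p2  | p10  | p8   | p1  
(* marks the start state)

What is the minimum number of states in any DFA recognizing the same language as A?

Start with accepting vs non-accepting: {p4,p5,p6,p8,p9,p10,p12} | {p1,p2,p3,p7,p11,p13}.
Refine {p4,p5,p6,p8,p9,p10,p12} on symbol 0: members go to different blocks, giving {p4,p5,p6,p8,p9,p12} and {p10}.
Refine {p4,p5,p6,p8,p9,p12} on symbol 1: members go to different blocks, giving {p4,p5,p6,p9,p12} and {p8}.
Split {p4,p5,p6,p9,p12} by δ(·,1) → {p4,p5,p9} and {p6,p12}.
Refine {p1,p2,p3,p7,p11,p13} on symbol 0: members go to different blocks, giving {p1,p7,p11} and {p2,p3,p13}.
Split {p1,p7,p11} by δ(·,0) → {p1,p11} and {p7}.
Stable partition: {p4,p5,p9} | {p1,p11} | {p10} | {p8} | {p6,p12} | {p2,p3,p13} | {p7} — 7 equivalence classes.

7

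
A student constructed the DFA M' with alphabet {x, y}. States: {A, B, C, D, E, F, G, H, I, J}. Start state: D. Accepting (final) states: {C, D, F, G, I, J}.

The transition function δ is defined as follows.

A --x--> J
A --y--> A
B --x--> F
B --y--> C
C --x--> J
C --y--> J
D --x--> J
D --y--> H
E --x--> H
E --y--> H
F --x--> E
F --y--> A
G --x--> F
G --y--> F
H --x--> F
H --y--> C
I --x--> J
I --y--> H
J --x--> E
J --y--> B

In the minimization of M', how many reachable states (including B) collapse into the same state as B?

2

Reachable states from the start: {A,B,C,D,E,F,H,J}. Unreachable: {G,I} — drop them.
Start with accepting vs non-accepting: {C,D,F,J} | {A,B,E,H}.
Split {C,D,F,J} by δ(·,x) → {C,D} and {F,J}.
On input y, block {C,D} splits into {C} and {D}.
Split {A,B,E,H} by δ(·,x) → {A,B,H} and {E}.
On input y, block {A,B,H} splits into {B,H} and {A}.
Refine {F,J} on symbol y: members go to different blocks, giving {F} and {J}.
Stable partition: {C} | {B,H} | {F} | {D} | {E} | {A} | {J} — 7 equivalence classes.
State B belongs to the block {B,H}, which has 2 states.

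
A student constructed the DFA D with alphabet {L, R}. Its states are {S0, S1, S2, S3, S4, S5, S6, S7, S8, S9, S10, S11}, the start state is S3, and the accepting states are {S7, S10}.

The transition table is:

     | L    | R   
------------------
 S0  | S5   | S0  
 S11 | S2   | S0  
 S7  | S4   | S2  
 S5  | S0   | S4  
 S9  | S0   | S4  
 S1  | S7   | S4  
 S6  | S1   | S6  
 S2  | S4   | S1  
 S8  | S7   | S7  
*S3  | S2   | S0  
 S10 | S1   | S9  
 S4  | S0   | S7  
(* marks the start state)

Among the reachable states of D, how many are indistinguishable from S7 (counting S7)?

1

States {S6,S8,S9,S10,S11} cannot be reached from the start state, so discard them.
Initial partition by acceptance: {S7} | {S0,S1,S2,S3,S4,S5}.
Split {S0,S1,S2,S3,S4,S5} by δ(·,L) → {S0,S2,S3,S4,S5} and {S1}.
Refine {S0,S2,S3,S4,S5} on symbol R: members go to different blocks, giving {S0,S3,S5} and {S2} and {S4}.
On input L, block {S0,S3,S5} splits into {S0,S5} and {S3}.
Refine {S0,S5} on symbol R: members go to different blocks, giving {S0} and {S5}.
Stable partition: {S7} | {S0} | {S1} | {S2} | {S4} | {S3} | {S5} — 7 equivalence classes.
The equivalence class containing S7 is {S7}, of size 1.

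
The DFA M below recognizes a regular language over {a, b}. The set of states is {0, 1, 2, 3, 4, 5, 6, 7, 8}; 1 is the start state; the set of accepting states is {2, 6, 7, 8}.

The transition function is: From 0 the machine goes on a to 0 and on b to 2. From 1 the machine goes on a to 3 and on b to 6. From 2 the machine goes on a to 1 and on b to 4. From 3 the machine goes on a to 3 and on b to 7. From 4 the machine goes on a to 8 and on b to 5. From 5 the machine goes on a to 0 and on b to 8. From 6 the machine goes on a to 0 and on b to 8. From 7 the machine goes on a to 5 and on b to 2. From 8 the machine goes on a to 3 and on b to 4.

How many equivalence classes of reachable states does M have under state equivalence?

5

P0 = {2,6,7,8} | {0,1,3,4,5}.
On input b, block {2,6,7,8} splits into {2,8} and {6,7}.
On input a, block {0,1,3,4,5} splits into {0,1,3,5} and {4}.
Refine {0,1,3,5} on symbol b: members go to different blocks, giving {0,5} and {1,3}.
The partition is now stable with 5 blocks: {2,8} | {0,5} | {6,7} | {4} | {1,3}.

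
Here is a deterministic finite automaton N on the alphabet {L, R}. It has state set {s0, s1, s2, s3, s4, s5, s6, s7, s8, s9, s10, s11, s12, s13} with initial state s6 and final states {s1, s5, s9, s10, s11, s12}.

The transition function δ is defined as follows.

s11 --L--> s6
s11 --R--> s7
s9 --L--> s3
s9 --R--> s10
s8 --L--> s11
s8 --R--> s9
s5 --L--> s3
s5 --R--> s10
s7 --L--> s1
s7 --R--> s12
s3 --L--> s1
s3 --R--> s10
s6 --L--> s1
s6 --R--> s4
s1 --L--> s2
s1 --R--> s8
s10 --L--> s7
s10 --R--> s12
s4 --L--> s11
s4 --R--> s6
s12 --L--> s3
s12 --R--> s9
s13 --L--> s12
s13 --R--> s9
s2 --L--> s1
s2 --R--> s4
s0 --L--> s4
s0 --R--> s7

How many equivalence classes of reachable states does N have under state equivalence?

4

Reachable states from the start: {s1,s2,s3,s4,s6,s7,s8,s9,s10,s11,s12}. Unreachable: {s0,s5,s13} — drop them.
Initial partition by acceptance: {s1,s9,s10,s11,s12} | {s2,s3,s4,s6,s7,s8}.
Refine {s1,s9,s10,s11,s12} on symbol R: members go to different blocks, giving {s9,s10,s12} and {s1,s11}.
Refine {s2,s3,s4,s6,s7,s8} on symbol R: members go to different blocks, giving {s2,s4,s6} and {s3,s7,s8}.
The partition is now stable with 4 blocks: {s9,s10,s12} | {s2,s4,s6} | {s1,s11} | {s3,s7,s8}.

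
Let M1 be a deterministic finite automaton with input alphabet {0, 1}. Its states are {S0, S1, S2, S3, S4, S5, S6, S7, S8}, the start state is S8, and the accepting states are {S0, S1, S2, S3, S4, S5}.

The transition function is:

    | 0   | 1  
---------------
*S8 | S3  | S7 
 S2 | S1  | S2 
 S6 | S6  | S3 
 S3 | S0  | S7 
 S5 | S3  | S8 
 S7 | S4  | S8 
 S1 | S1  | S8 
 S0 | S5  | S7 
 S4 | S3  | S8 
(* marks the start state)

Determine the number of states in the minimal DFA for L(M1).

2

States {S1,S2,S6} cannot be reached from the start state, so discard them.
Start with accepting vs non-accepting: {S0,S3,S4,S5} | {S7,S8}.
The partition is now stable with 2 blocks: {S0,S3,S4,S5} | {S7,S8}.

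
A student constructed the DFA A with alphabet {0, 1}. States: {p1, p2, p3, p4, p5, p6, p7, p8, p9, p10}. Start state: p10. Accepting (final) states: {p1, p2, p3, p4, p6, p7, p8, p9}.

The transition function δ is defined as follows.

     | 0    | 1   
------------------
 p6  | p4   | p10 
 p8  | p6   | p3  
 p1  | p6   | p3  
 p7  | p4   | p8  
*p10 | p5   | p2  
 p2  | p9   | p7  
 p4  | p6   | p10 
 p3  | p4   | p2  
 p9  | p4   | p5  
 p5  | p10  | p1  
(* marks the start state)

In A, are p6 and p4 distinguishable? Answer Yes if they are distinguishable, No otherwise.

No

All states are reachable from the start state.
P0 = {p1,p2,p3,p4,p6,p7,p8,p9} | {p5,p10}.
Refine {p1,p2,p3,p4,p6,p7,p8,p9} on symbol 1: members go to different blocks, giving {p1,p2,p3,p7,p8} and {p4,p6,p9}.
Stable partition: {p1,p2,p3,p7,p8} | {p5,p10} | {p4,p6,p9} — 3 equivalence classes.
p6 and p4 lie in the same block of the stable partition, so they are equivalent — no string distinguishes them.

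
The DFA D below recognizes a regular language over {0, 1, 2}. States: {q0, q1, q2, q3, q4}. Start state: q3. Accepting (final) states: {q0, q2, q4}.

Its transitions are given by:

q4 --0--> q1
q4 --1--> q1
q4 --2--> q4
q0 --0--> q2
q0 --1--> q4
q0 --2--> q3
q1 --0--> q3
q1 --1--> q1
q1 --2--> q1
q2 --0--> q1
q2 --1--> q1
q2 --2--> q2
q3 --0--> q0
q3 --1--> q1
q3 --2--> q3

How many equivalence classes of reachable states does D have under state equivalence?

Initial partition by acceptance: {q0,q2,q4} | {q1,q3}.
Refine {q0,q2,q4} on symbol 0: members go to different blocks, giving {q2,q4} and {q0}.
Split {q1,q3} by δ(·,0) → {q1} and {q3}.
No further refinement is possible. Final partition (4 blocks): {q2,q4} | {q1} | {q0} | {q3}.

4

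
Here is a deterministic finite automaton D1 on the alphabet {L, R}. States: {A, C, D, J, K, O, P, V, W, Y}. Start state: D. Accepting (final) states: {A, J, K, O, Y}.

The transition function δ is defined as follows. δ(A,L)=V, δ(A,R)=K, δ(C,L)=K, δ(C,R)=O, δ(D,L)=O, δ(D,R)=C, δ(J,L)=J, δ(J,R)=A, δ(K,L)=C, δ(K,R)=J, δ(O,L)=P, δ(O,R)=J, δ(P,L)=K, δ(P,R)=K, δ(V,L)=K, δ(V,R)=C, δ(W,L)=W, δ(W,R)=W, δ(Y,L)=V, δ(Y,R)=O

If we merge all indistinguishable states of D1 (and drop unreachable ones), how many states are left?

Reachable states from the start: {A,C,D,J,K,O,P,V}. Unreachable: {W,Y} — drop them.
P0 = {A,J,K,O} | {C,D,P,V}.
Split {A,J,K,O} by δ(·,L) → {A,K,O} and {J}.
On input R, block {A,K,O} splits into {K,O} and {A}.
Split {C,D,P,V} by δ(·,R) → {D,V} and {C,P}.
The partition is now stable with 5 blocks: {K,O} | {D,V} | {J} | {A} | {C,P}.

5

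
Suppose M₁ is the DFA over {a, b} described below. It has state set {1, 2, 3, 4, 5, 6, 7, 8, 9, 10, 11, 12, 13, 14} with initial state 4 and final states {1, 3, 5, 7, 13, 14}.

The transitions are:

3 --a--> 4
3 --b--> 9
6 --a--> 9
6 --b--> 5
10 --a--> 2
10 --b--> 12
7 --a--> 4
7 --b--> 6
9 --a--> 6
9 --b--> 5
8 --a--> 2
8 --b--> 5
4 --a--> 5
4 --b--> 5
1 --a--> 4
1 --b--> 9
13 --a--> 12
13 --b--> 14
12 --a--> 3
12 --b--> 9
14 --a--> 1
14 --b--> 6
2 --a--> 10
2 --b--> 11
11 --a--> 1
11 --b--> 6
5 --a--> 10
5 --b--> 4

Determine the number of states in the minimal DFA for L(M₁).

Reachable states from the start: {1,2,3,4,5,6,9,10,11,12}. Unreachable: {7,8,13,14} — drop them.
Initial partition by acceptance: {1,3,5} | {2,4,6,9,10,11,12}.
Split {2,4,6,9,10,11,12} by δ(·,a) → {2,6,9,10} and {4,11,12}.
On input a, block {1,3,5} splits into {1,3} and {5}.
Split {2,6,9,10} by δ(·,b) → {2,10} and {6,9}.
Refine {4,11,12} on symbol a: members go to different blocks, giving {11,12} and {4}.
The partition is now stable with 6 blocks: {1,3} | {2,10} | {11,12} | {5} | {6,9} | {4}.

6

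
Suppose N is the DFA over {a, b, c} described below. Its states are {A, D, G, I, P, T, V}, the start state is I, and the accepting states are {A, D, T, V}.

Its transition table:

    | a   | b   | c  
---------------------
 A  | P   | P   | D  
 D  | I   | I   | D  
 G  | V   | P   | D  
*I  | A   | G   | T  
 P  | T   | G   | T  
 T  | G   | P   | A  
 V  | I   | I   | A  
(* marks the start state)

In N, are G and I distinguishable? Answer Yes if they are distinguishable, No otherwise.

Initial partition by acceptance: {A,D,T,V} | {G,I,P}.
Stable partition: {A,D,T,V} | {G,I,P} — 2 equivalence classes.
G and I lie in the same block of the stable partition, so they are equivalent — no string distinguishes them.

No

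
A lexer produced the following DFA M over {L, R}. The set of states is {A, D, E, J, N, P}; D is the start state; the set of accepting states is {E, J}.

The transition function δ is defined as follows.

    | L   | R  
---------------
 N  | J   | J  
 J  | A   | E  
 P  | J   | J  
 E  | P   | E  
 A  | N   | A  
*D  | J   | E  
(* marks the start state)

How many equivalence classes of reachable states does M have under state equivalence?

5

Start with accepting vs non-accepting: {E,J} | {A,D,N,P}.
On input L, block {A,D,N,P} splits into {D,N,P} and {A}.
Split {E,J} by δ(·,L) → {J} and {E}.
On input R, block {D,N,P} splits into {N,P} and {D}.
The partition is now stable with 5 blocks: {J} | {N,P} | {A} | {E} | {D}.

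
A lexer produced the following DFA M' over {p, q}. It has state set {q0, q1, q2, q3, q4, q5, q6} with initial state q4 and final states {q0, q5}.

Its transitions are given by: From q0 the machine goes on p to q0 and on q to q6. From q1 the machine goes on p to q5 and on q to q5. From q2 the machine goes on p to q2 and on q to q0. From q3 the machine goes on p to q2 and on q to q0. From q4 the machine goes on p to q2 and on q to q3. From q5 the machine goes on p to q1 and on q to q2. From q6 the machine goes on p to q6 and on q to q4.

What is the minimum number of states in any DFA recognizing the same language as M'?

States {q1,q5} cannot be reached from the start state, so discard them.
Start with accepting vs non-accepting: {q0} | {q2,q3,q4,q6}.
On input q, block {q2,q3,q4,q6} splits into {q2,q3} and {q4,q6}.
On input p, block {q4,q6} splits into {q4} and {q6}.
The partition is now stable with 4 blocks: {q0} | {q2,q3} | {q4} | {q6}.

4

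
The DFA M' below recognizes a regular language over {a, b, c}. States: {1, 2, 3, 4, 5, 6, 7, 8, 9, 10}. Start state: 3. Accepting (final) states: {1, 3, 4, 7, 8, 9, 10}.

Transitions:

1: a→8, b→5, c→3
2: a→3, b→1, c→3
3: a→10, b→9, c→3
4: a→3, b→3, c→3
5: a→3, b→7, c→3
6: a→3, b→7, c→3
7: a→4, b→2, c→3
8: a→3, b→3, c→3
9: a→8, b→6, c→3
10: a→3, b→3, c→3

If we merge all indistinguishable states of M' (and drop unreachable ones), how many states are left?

P0 = {1,3,4,7,8,9,10} | {2,5,6}.
On input b, block {1,3,4,7,8,9,10} splits into {3,4,8,10} and {1,7,9}.
Split {3,4,8,10} by δ(·,b) → {4,8,10} and {3}.
Stable partition: {4,8,10} | {2,5,6} | {1,7,9} | {3} — 4 equivalence classes.

4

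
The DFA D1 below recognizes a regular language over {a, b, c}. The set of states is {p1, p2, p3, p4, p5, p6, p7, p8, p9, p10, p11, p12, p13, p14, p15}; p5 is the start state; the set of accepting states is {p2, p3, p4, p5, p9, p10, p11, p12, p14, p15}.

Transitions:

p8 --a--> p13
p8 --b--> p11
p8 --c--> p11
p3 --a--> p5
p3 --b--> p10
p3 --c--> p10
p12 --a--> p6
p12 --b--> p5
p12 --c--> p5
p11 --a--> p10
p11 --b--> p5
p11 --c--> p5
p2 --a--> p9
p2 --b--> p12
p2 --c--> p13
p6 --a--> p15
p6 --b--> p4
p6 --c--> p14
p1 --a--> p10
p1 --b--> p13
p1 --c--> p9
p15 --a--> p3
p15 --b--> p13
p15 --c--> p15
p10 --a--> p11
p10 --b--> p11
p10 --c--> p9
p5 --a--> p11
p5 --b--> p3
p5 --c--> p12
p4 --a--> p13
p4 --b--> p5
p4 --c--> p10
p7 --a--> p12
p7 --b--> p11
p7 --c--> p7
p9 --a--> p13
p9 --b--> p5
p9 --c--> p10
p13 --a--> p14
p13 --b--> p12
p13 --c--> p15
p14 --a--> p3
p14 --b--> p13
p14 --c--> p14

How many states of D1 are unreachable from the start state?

4

No path from p5 leads to p1, p2, p7, p8; the other 11 states are all reachable.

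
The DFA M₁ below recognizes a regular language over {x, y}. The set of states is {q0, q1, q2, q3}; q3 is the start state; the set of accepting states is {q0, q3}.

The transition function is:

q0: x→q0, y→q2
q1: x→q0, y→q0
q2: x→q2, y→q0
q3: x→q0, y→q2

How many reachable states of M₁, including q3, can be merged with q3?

States {q1} cannot be reached from the start state, so discard them.
Initial partition by acceptance: {q0,q3} | {q2}.
No further refinement is possible. Final partition (2 blocks): {q0,q3} | {q2}.
The equivalence class containing q3 is {q0,q3}, of size 2.

2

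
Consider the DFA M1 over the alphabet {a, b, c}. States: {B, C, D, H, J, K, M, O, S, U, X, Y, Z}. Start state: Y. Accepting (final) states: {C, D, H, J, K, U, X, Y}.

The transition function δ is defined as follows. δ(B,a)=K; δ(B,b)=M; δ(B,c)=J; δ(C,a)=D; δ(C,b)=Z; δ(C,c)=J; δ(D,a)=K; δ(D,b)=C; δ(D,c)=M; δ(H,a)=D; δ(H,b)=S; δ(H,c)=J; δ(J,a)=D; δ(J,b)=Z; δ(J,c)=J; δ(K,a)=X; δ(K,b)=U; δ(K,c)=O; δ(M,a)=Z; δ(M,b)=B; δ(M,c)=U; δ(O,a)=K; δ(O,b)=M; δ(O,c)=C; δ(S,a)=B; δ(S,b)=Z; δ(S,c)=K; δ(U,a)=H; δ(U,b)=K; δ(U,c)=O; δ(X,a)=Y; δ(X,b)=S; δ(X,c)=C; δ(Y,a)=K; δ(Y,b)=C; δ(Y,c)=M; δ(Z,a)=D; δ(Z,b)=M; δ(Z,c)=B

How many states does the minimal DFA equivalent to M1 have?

Start with accepting vs non-accepting: {C,D,H,J,K,U,X,Y} | {B,M,O,S,Z}.
Split {C,D,H,J,K,U,X,Y} by δ(·,b) → {D,K,U,Y} and {C,H,J,X}.
Split {D,K,U,Y} by δ(·,a) → {D,Y} and {K,U}.
Refine {B,M,O,S,Z} on symbol a: members go to different blocks, giving {M,S} and {B,O} and {Z}.
On input a, block {M,S} splits into {S} and {M}.
On input b, block {C,H,J,X} splits into {C,J} and {H,X}.
Stable partition: {D,Y} | {S} | {C,J} | {K,U} | {B,O} | {Z} | {M} | {H,X} — 8 equivalence classes.

8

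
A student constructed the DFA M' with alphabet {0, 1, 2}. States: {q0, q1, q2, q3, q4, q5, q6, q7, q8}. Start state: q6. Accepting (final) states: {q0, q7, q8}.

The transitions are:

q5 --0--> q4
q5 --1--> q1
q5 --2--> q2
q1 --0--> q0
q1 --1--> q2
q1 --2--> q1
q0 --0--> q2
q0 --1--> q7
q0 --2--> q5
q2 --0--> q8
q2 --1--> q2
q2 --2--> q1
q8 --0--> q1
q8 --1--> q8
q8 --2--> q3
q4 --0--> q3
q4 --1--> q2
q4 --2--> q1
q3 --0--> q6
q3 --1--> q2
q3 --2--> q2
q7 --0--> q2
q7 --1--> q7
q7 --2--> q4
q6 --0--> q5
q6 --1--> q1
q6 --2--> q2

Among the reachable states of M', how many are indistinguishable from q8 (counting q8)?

All states are reachable from the start state.
Start with accepting vs non-accepting: {q0,q7,q8} | {q1,q2,q3,q4,q5,q6}.
On input 0, block {q1,q2,q3,q4,q5,q6} splits into {q3,q4,q5,q6} and {q1,q2}.
Stable partition: {q0,q7,q8} | {q3,q4,q5,q6} | {q1,q2} — 3 equivalence classes.
State q8 belongs to the block {q0,q7,q8}, which has 3 states.

3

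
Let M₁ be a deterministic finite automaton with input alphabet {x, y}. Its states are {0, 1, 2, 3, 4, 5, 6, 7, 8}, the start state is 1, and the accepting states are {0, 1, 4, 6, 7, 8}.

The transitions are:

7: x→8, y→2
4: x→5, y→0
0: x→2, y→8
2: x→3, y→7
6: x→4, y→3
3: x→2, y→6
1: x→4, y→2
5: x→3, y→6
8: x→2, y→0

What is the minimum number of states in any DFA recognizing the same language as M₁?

Start with accepting vs non-accepting: {0,1,4,6,7,8} | {2,3,5}.
Refine {0,1,4,6,7,8} on symbol x: members go to different blocks, giving {0,4,8} and {1,6,7}.
Stable partition: {0,4,8} | {2,3,5} | {1,6,7} — 3 equivalence classes.

3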